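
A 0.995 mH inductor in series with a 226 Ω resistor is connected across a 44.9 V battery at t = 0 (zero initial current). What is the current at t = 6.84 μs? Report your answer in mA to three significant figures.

I ≈ 157 mA

τ = L/R = 9.950×10^-4/226 = 4.403×10^-6 s; final current I_∞ = ε/R = 44.9/226 = 0.1987 A.
I(t) = I_∞(1 − e^(−t/τ)) with t/τ = 1.554.
I = (0.1987)(1 − e^(−1.554)) = 0.1567 A.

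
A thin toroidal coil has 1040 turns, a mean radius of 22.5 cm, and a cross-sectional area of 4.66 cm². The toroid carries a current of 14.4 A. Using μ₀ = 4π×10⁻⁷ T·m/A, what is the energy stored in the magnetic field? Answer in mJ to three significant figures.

U ≈ 46.5 mJ

L = μ₀N²A/(2πR) = (4π×10⁻⁷)(1040)²(4.660×10^-4)/(2π×0.225) = 4.480×10^-4 H.
U = ½LI² = ½(4.480×10^-4)(14.4)² = 4.645×10^-2 J.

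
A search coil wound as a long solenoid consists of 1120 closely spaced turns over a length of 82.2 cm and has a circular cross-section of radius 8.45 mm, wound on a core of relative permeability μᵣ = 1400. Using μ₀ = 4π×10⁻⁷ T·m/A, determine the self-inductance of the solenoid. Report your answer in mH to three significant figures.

A = πr² = π(8.450×10^-3 m)² = 2.243×10^-4 m².
For a long solenoid, L = μ₀μᵣN²A/ℓ.
L = (4π×10⁻⁷)(1400)(1120)²(2.243×10^-4)/(0.822 m) = 0.6022 H.

L ≈ 602 mH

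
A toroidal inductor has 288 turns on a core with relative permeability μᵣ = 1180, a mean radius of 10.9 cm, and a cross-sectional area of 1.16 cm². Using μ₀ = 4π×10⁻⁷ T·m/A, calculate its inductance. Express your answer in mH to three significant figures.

L ≈ 20.8 mH

For a thin toroid, L = μ₀μᵣN²A/(2πR).
L = (4π×10⁻⁷)(1180)(288)²(1.160×10^-4) / (2π×0.109 m) = 2.083×10^-2 H.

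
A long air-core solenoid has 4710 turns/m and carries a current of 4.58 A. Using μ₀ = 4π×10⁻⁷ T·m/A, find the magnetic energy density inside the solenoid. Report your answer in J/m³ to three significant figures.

B = μ₀nI = (4π×10⁻⁷)(4.710×10^3)(4.58) = 2.711×10^-2 T.
u = B²/(2μ₀) = (2.711×10^-2)²/(2×4π×10⁻⁷) = 292.4 J/m³.

u ≈ 292 J/m³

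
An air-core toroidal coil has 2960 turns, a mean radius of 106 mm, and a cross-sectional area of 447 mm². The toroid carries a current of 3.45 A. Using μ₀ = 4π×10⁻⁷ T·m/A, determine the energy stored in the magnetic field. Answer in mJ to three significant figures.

L = μ₀N²A/(2πR) = (4π×10⁻⁷)(2960)²(4.470×10^-4)/(2π×0.106) = 7.390×10^-3 H.
U = ½LI² = ½(7.390×10^-3)(3.45)² = 4.398×10^-2 J.

U ≈ 44.0 mJ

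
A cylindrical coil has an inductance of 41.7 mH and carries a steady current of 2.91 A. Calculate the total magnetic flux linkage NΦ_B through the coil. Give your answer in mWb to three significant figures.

From L = NΦ_B/I, the flux linkage is NΦ_B = LI.
NΦ_B = (4.170×10^-2 H)(2.91 A) = 0.1213 Wb.

NΦ_B ≈ 121 mWb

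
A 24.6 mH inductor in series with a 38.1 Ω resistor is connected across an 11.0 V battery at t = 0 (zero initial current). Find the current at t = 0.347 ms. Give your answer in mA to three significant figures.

I ≈ 120 mA

τ = L/R = 2.460×10^-2/38.1 = 6.457×10^-4 s; final current I_∞ = ε/R = 11.0/38.1 = 0.2887 A.
I(t) = I_∞(1 − e^(−t/τ)) with t/τ = 0.537.
I = (0.2887)(1 − e^(−0.537)) = 0.12 A.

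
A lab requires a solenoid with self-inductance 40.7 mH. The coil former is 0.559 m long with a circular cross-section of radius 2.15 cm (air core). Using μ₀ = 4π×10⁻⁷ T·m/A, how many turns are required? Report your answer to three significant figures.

A = πr² = π(2.150×10^-2 m)² = 1.452×10^-3 m².
From L = μ₀N²A/ℓ, N = √(Lℓ / (μ₀A)).
N = √[(4.070×10^-2)(0.559) / ((4π×10⁻⁷)×1.452×10^-3)] = √(1.247×10^7) ≈ 3530.9.

N ≈ 3530 turns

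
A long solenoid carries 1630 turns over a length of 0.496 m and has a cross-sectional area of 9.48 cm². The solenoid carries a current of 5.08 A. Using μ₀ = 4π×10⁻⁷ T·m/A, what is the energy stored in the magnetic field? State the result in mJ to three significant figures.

U ≈ 82.3 mJ

A = 9.48 cm² = 9.480×10^-4 m².
L = μ₀N²A/ℓ = (4π×10⁻⁷)(1630)²(9.480×10^-4)/(0.496) = 6.381×10^-3 H.
U = ½LI² = ½(6.381×10^-3)(5.08)² = 8.234×10^-2 J.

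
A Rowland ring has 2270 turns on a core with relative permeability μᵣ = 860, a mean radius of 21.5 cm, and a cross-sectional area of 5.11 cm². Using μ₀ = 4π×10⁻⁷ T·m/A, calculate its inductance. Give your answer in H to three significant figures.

L ≈ 2.11 H

For a thin toroid, L = μ₀μᵣN²A/(2πR).
L = (4π×10⁻⁷)(860)(2270)²(5.110×10^-4) / (2π×0.215 m) = 2.107 H.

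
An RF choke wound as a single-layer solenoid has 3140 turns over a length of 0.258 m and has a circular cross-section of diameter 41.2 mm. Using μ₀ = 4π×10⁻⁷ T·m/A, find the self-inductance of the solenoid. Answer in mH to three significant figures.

A = π(d/2)² = π(2.060×10^-2 m)² = 1.333×10^-3 m².
For a long solenoid, L = μ₀N²A/ℓ.
L = (4π×10⁻⁷)(3140)²(1.333×10^-3)/(0.258 m) = 6.402×10^-2 H.

L ≈ 64.0 mH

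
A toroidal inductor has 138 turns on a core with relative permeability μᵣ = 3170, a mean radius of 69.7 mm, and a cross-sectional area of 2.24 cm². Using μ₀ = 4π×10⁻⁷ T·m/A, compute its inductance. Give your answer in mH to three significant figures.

For a thin toroid, L = μ₀μᵣN²A/(2πR).
L = (4π×10⁻⁷)(3170)(138)²(2.240×10^-4) / (2π×6.970×10^-2 m) = 3.880×10^-2 H.

L ≈ 38.8 mH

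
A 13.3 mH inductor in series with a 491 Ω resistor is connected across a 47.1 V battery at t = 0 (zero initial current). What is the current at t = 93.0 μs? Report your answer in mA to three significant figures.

I ≈ 92.8 mA

τ = L/R = 1.330×10^-2/491 = 2.709×10^-5 s; final current I_∞ = ε/R = 47.1/491 = 9.593×10^-2 A.
I(t) = I_∞(1 − e^(−t/τ)) with t/τ = 3.433.
I = (9.593×10^-2)(1 − e^(−3.433)) = 9.283×10^-2 A.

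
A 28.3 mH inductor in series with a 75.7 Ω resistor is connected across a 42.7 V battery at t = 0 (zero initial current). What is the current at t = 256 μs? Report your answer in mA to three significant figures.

τ = L/R = 2.830×10^-2/75.7 = 3.738×10^-4 s; final current I_∞ = ε/R = 42.7/75.7 = 0.5641 A.
I(t) = I_∞(1 − e^(−t/τ)) with t/τ = 0.685.
I = (0.5641)(1 − e^(−0.685)) = 0.2797 A.

I ≈ 280 mA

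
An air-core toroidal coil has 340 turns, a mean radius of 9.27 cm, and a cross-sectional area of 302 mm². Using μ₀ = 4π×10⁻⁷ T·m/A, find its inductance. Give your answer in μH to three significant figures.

For a thin toroid, L = μ₀N²A/(2πR).
L = (4π×10⁻⁷)(340)²(3.020×10^-4) / (2π×9.270×10^-2 m) = 7.532×10^-5 H.

L ≈ 75.3 μH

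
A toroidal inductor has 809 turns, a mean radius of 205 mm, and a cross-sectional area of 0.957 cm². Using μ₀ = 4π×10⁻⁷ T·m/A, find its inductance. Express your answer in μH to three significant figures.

L ≈ 61.1 μH

For a thin toroid, L = μ₀N²A/(2πR).
L = (4π×10⁻⁷)(809)²(9.570×10^-5) / (2π×0.205 m) = 6.111×10^-5 H.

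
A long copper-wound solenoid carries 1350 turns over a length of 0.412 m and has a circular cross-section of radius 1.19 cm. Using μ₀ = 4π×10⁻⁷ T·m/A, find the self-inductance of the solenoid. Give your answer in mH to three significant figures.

A = πr² = π(1.190×10^-2 m)² = 4.449×10^-4 m².
For a long solenoid, L = μ₀N²A/ℓ.
L = (4π×10⁻⁷)(1350)²(4.449×10^-4)/(0.412 m) = 2.473×10^-3 H.

L ≈ 2.47 mH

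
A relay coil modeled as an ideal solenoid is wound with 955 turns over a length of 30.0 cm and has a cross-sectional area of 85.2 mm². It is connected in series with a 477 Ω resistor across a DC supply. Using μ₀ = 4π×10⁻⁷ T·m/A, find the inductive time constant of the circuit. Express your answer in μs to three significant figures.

A = 85.2 mm² = 8.520×10^-5 m².
L = μ₀N²A/ℓ = (4π×10⁻⁷)(955)²(8.520×10^-5)/(0.3) = 3.2549×10^-4 H.
τ = L/R = (3.2549×10^-4)/(477) = 6.824×10^-7 s.

τ ≈ 0.682 μs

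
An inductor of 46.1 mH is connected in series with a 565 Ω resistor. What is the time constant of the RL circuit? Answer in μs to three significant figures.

τ = L/R = (4.610×10^-2 H)/(565 Ω) = 8.159×10^-5 s.

τ ≈ 81.6 μs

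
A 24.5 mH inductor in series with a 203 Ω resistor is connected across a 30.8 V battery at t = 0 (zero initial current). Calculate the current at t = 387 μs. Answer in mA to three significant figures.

τ = L/R = 2.450×10^-2/203 = 1.207×10^-4 s; final current I_∞ = ε/R = 30.8/203 = 0.1517 A.
I(t) = I_∞(1 − e^(−t/τ)) with t/τ = 3.207.
I = (0.1517)(1 − e^(−3.207)) = 0.1456 A.

I ≈ 146 mA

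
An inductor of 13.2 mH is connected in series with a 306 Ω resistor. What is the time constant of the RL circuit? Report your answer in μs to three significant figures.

τ = L/R = (1.320×10^-2 H)/(306 Ω) = 4.314×10^-5 s.

τ ≈ 43.1 μs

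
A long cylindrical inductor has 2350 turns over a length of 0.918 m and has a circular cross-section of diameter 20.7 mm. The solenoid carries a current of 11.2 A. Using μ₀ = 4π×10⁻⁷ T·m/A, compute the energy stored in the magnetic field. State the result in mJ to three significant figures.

U ≈ 160 mJ

A = π(d/2)² = π(1.035×10^-2 m)² = 3.365×10^-4 m².
L = μ₀N²A/ℓ = (4π×10⁻⁷)(2350)²(3.365×10^-4)/(0.918) = 2.544×10^-3 H.
U = ½LI² = ½(2.544×10^-3)(11.2)² = 0.1596 J.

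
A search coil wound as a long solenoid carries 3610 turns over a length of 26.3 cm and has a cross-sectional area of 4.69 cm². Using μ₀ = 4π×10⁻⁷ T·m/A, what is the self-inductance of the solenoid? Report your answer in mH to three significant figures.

L ≈ 29.2 mH

A = 4.69 cm² = 4.690×10^-4 m².
For a long solenoid, L = μ₀N²A/ℓ.
L = (4π×10⁻⁷)(3610)²(4.690×10^-4)/(0.263 m) = 2.920×10^-2 H.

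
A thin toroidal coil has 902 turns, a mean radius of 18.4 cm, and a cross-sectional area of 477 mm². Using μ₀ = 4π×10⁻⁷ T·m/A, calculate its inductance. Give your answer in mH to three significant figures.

For a thin toroid, L = μ₀N²A/(2πR).
L = (4π×10⁻⁷)(902)²(4.770×10^-4) / (2π×0.184 m) = 4.218×10^-4 H.

L ≈ 0.422 mH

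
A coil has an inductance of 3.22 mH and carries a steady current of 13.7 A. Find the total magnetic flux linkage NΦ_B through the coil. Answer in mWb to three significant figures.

NΦ_B ≈ 44.1 mWb

From L = NΦ_B/I, the flux linkage is NΦ_B = LI.
NΦ_B = (3.220×10^-3 H)(13.7 A) = 4.411×10^-2 Wb.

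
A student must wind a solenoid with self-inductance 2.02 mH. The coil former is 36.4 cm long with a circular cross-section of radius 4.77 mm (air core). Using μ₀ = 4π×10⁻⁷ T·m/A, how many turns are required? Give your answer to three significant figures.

A = πr² = π(4.770×10^-3 m)² = 7.148×10^-5 m².
From L = μ₀N²A/ℓ, N = √(Lℓ / (μ₀A)).
N = √[(2.020×10^-3)(0.364) / ((4π×10⁻⁷)×7.148×10^-5)] = √(8.186×10^6) ≈ 2861.1.

N ≈ 2860 turns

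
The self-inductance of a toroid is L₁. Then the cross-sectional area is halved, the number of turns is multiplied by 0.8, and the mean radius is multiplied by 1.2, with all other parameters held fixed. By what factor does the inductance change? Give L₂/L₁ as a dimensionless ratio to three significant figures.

For a toroid, L ∝ μᵣN²A/R.
L₂/L₁ = (0.5) × (0.8)^2 × (1.2)^-1 = 0.267.

L₂/L₁ = 0.267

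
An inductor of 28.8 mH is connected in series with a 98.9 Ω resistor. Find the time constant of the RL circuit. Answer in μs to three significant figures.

τ ≈ 291 μs

τ = L/R = (2.880×10^-2 H)/(98.9 Ω) = 2.912×10^-4 s.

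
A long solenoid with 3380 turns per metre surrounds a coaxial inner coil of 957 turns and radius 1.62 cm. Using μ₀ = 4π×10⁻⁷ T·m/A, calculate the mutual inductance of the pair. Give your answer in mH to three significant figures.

M ≈ 3.35 mH

The outer solenoid produces a uniform field B₁ = μ₀n₁I₁ across the inner coil,
so the flux linkage is N₂Φ = N₂B₁A₂ = μ₀n₁N₂A₂·I₁, giving M = μ₀n₁N₂A₂.
A₂ = πr² = π(1.620×10^-2 m)² = 8.2448×10^-4 m².
M = (4π×10⁻⁷)(3380)(957)(8.2448×10^-4) = 3.351×10^-3 H.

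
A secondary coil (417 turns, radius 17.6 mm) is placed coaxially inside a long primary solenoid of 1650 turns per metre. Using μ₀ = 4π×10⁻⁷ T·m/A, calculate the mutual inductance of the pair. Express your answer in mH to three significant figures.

The outer solenoid produces a uniform field B₁ = μ₀n₁I₁ across the inner coil,
so the flux linkage is N₂Φ = N₂B₁A₂ = μ₀n₁N₂A₂·I₁, giving M = μ₀n₁N₂A₂.
A₂ = πr² = π(1.760×10^-2 m)² = 9.731×10^-4 m².
M = (4π×10⁻⁷)(1650)(417)(9.731×10^-4) = 8.414×10^-4 H.

M ≈ 0.841 mH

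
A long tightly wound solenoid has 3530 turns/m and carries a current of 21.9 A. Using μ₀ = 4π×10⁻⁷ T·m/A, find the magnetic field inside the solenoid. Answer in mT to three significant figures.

B ≈ 97.1 mT

Inside a long solenoid, B = μ₀nI.
B = (4π×10⁻⁷)(3.530×10^3 m⁻¹)(21.9 A) = 9.7147×10^-2 T.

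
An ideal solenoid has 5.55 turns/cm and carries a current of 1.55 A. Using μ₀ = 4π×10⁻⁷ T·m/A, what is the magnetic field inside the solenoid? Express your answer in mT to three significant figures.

Inside a long solenoid, B = μ₀nI.
B = (4π×10⁻⁷)(555 m⁻¹)(1.55 A) = 1.081×10^-3 T.

B ≈ 1.08 mT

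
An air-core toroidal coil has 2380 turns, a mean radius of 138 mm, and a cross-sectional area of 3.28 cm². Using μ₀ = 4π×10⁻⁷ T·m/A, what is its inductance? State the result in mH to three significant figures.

L ≈ 2.69 mH

For a thin toroid, L = μ₀N²A/(2πR).
L = (4π×10⁻⁷)(2380)²(3.280×10^-4) / (2π×0.138 m) = 2.693×10^-3 H.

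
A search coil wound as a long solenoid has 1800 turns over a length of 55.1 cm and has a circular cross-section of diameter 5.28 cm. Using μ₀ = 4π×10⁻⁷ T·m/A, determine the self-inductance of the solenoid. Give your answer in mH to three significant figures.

L ≈ 16.2 mH

A = π(d/2)² = π(2.640×10^-2 m)² = 2.190×10^-3 m².
For a long solenoid, L = μ₀N²A/ℓ.
L = (4π×10⁻⁷)(1800)²(2.190×10^-3)/(0.551 m) = 1.618×10^-2 H.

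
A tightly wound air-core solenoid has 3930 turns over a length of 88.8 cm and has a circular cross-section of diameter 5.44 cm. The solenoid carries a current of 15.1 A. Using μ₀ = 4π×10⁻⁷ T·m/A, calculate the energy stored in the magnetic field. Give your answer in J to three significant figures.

U ≈ 5.79 J

A = π(d/2)² = π(2.720×10^-2 m)² = 2.324×10^-3 m².
L = μ₀N²A/ℓ = (4π×10⁻⁷)(3930)²(2.324×10^-3)/(0.888) = 5.080×10^-2 H.
U = ½LI² = ½(5.080×10^-2)(15.1)² = 5.792 J.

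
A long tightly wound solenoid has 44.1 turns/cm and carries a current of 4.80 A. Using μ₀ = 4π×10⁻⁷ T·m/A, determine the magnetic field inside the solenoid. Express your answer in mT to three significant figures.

B ≈ 26.6 mT

Inside a long solenoid, B = μ₀nI.
B = (4π×10⁻⁷)(4.410×10^3 m⁻¹)(4.80 A) = 2.660×10^-2 T.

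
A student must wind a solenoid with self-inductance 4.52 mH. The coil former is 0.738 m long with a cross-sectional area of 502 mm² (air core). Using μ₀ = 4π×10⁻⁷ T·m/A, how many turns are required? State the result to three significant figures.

N ≈ 2300 turns

A = 502 mm² = 5.020×10^-4 m².
From L = μ₀N²A/ℓ, N = √(Lℓ / (μ₀A)).
N = √[(4.520×10^-3)(0.738) / ((4π×10⁻⁷)×5.020×10^-4)] = √(5.288×10^6) ≈ 2299.5.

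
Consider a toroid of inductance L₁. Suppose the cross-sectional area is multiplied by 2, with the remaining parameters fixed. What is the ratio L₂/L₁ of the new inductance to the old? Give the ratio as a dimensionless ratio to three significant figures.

For a toroid, L ∝ μᵣN²A/R.
L₂/L₁ = (2) = 2.00.

L₂/L₁ = 2.00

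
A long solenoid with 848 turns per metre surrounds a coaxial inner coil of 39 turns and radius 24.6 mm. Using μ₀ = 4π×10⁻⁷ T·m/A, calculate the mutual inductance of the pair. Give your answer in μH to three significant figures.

M ≈ 79.0 μH

The outer solenoid produces a uniform field B₁ = μ₀n₁I₁ across the inner coil,
so the flux linkage is N₂Φ = N₂B₁A₂ = μ₀n₁N₂A₂·I₁, giving M = μ₀n₁N₂A₂.
A₂ = πr² = π(2.460×10^-2 m)² = 1.901×10^-3 m².
M = (4π×10⁻⁷)(848)(39)(1.901×10^-3) = 7.901×10^-5 H.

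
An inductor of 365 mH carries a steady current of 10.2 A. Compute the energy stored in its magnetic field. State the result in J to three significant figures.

Stored magnetic energy: U = ½LI².
U = ½(0.365 H)(10.2 A)² = 18.99 J.

U ≈ 19.0 J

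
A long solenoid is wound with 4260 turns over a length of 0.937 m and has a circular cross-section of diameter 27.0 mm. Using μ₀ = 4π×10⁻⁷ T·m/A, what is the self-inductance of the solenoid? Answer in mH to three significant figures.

A = π(d/2)² = π(1.350×10^-2 m)² = 5.726×10^-4 m².
For a long solenoid, L = μ₀N²A/ℓ.
L = (4π×10⁻⁷)(4260)²(5.726×10^-4)/(0.937 m) = 1.393×10^-2 H.

L ≈ 13.9 mH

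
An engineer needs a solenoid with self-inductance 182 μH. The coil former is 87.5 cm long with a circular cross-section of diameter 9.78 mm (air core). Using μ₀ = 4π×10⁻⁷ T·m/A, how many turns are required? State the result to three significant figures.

A = π(d/2)² = π(4.890×10^-3 m)² = 7.512×10^-5 m².
From L = μ₀N²A/ℓ, N = √(Lℓ / (μ₀A)).
N = √[(1.820×10^-4)(0.875) / ((4π×10⁻⁷)×7.512×10^-5)] = √(1.687×10^6) ≈ 1298.8.

N ≈ 1300 turns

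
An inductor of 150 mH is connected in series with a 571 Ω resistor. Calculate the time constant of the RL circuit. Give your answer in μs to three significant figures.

τ ≈ 263 μs

τ = L/R = (0.15 H)/(571 Ω) = 2.627×10^-4 s.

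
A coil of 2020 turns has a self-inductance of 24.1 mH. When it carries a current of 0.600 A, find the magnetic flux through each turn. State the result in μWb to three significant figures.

From L = NΦ_B/I, the flux per turn is Φ_B = LI/N.
Φ_B = (2.410×10^-2 H)(0.600 A)/2020 = 7.158×10^-6 Wb.

Φ_B ≈ 7.16 μWb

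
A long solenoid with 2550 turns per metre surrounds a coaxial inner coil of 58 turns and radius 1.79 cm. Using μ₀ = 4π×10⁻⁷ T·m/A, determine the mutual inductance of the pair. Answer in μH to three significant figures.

The outer solenoid produces a uniform field B₁ = μ₀n₁I₁ across the inner coil,
so the flux linkage is N₂Φ = N₂B₁A₂ = μ₀n₁N₂A₂·I₁, giving M = μ₀n₁N₂A₂.
A₂ = πr² = π(1.790×10^-2 m)² = 1.007×10^-3 m².
M = (4π×10⁻⁷)(2550)(58)(1.007×10^-3) = 1.871×10^-4 H.

M ≈ 187 μH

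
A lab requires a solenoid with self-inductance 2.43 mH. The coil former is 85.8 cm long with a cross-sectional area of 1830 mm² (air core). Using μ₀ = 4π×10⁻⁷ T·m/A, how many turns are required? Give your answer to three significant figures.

A = 1830 mm² = 1.830×10^-3 m².
From L = μ₀N²A/ℓ, N = √(Lℓ / (μ₀A)).
N = √[(2.430×10^-3)(0.858) / ((4π×10⁻⁷)×1.830×10^-3)] = √(9.066×10^5) ≈ 952.2.

N ≈ 952 turns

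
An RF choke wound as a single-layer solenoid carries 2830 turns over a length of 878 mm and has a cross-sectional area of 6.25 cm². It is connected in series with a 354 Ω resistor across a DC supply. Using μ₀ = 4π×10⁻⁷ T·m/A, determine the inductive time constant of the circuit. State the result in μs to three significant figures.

A = 6.25 cm² = 6.250×10^-4 m².
L = μ₀N²A/ℓ = (4π×10⁻⁷)(2830)²(6.250×10^-4)/(0.878) = 7.164×10^-3 H.
τ = L/R = (7.164×10^-3)/(354) = 2.024×10^-5 s.

τ ≈ 20.2 μs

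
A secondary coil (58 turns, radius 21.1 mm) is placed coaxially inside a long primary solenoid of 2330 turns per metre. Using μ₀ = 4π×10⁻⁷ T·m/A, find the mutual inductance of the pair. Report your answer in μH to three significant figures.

The outer solenoid produces a uniform field B₁ = μ₀n₁I₁ across the inner coil,
so the flux linkage is N₂Φ = N₂B₁A₂ = μ₀n₁N₂A₂·I₁, giving M = μ₀n₁N₂A₂.
A₂ = πr² = π(2.110×10^-2 m)² = 1.399×10^-3 m².
M = (4π×10⁻⁷)(2330)(58)(1.399×10^-3) = 2.375×10^-4 H.

M ≈ 238 μH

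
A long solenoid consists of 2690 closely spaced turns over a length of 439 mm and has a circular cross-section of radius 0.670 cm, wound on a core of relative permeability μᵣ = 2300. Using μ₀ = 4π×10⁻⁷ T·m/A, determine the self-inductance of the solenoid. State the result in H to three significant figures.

A = πr² = π(6.700×10^-3 m)² = 1.410×10^-4 m².
For a long solenoid, L = μ₀μᵣN²A/ℓ.
L = (4π×10⁻⁷)(2300)(2690)²(1.410×10^-4)/(0.439 m) = 6.719 H.

L ≈ 6.72 H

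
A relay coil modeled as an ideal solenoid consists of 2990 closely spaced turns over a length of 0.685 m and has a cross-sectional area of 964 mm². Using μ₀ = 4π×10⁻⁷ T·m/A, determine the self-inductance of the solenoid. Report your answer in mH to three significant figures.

L ≈ 15.8 mH

A = 964 mm² = 9.640×10^-4 m².
For a long solenoid, L = μ₀N²A/ℓ.
L = (4π×10⁻⁷)(2990)²(9.640×10^-4)/(0.685 m) = 1.581×10^-2 H.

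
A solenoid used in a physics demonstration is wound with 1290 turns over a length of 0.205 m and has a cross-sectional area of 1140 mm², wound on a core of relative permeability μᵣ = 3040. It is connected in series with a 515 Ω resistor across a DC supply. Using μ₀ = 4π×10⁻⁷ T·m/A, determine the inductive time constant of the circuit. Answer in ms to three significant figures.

A = 1140 mm² = 1.140×10^-3 m².
L = μ₀μᵣN²A/ℓ = (4π×10⁻⁷)(3040)(1290)²(1.140×10^-3)/(0.205) = 35.35 H.
τ = L/R = (35.35)/(515) = 6.864×10^-2 s.

τ ≈ 68.6 ms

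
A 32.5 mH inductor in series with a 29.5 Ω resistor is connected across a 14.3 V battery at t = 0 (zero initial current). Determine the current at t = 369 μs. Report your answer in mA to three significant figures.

I ≈ 138 mA

τ = L/R = 3.250×10^-2/29.5 = 1.102×10^-3 s; final current I_∞ = ε/R = 14.3/29.5 = 0.4847 A.
I(t) = I_∞(1 − e^(−t/τ)) with t/τ = 0.335.
I = (0.4847)(1 − e^(−0.335)) = 0.138 A.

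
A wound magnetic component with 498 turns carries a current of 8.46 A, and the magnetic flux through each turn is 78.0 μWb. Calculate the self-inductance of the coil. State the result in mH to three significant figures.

Self-inductance is defined by L = NΦ_B/I (flux linkage over current).
L = (498)(7.800×10^-5 Wb)/(8.46 A) = 4.591×10^-3 H.

L ≈ 4.59 mH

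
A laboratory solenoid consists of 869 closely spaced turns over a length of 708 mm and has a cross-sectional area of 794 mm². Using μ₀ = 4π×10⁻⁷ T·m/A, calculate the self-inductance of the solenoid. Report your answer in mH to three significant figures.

A = 794 mm² = 7.940×10^-4 m².
For a long solenoid, L = μ₀N²A/ℓ.
L = (4π×10⁻⁷)(869)²(7.940×10^-4)/(0.708 m) = 1.064×10^-3 H.

L ≈ 1.06 mH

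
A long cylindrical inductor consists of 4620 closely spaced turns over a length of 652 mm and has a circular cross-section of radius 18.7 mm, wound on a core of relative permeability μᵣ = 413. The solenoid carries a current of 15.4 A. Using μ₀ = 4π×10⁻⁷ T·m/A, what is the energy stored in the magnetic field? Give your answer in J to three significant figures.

U ≈ 2210 J

A = πr² = π(1.870×10^-2 m)² = 1.099×10^-3 m².
L = μ₀μᵣN²A/ℓ = (4π×10⁻⁷)(413)(4620)²(1.099×10^-3)/(0.652) = 18.67 H.
U = ½LI² = ½(18.67)(15.4)² = 2.213×10^3 J.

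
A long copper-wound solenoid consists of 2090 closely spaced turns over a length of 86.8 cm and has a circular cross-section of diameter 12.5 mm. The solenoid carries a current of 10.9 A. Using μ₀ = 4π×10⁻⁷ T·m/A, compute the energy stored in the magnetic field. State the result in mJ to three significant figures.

A = π(d/2)² = π(6.250×10^-3 m)² = 1.227×10^-4 m².
L = μ₀N²A/ℓ = (4π×10⁻⁷)(2090)²(1.227×10^-4)/(0.868) = 7.761×10^-4 H.
U = ½LI² = ½(7.761×10^-4)(10.9)² = 4.610×10^-2 J.

U ≈ 46.1 mJ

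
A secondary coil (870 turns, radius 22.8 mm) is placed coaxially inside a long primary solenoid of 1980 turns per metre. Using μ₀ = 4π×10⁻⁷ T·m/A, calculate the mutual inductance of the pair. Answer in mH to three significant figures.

M ≈ 3.54 mH

The outer solenoid produces a uniform field B₁ = μ₀n₁I₁ across the inner coil,
so the flux linkage is N₂Φ = N₂B₁A₂ = μ₀n₁N₂A₂·I₁, giving M = μ₀n₁N₂A₂.
A₂ = πr² = π(2.280×10^-2 m)² = 1.633×10^-3 m².
M = (4π×10⁻⁷)(1980)(870)(1.633×10^-3) = 3.535×10^-3 H.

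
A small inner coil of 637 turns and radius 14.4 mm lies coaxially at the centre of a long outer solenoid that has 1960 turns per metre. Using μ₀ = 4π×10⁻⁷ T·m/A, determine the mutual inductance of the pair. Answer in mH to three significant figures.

The outer solenoid produces a uniform field B₁ = μ₀n₁I₁ across the inner coil,
so the flux linkage is N₂Φ = N₂B₁A₂ = μ₀n₁N₂A₂·I₁, giving M = μ₀n₁N₂A₂.
A₂ = πr² = π(1.440×10^-2 m)² = 6.514×10^-4 m².
M = (4π×10⁻⁷)(1960)(637)(6.514×10^-4) = 1.022×10^-3 H.

M ≈ 1.02 mH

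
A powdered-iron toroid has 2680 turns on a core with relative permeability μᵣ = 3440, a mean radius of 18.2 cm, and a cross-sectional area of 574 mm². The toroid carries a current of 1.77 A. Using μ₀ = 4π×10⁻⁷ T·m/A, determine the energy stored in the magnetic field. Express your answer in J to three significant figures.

L = μ₀μᵣN²A/(2πR) = (4π×10⁻⁷)(3440)(2680)²(5.740×10^-4)/(2π×0.182) = 15.58 H.
U = ½LI² = ½(15.58)(1.77)² = 24.41 J.

U ≈ 24.4 J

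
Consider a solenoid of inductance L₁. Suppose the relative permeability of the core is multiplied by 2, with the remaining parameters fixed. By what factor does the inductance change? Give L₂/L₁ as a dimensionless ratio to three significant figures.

L₂/L₁ = 2.00

For a solenoid, L ∝ μᵣN²A/ℓ.
L₂/L₁ = (2) = 2.00.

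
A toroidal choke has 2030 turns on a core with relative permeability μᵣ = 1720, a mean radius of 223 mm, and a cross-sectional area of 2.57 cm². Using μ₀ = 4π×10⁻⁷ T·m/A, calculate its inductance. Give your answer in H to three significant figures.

L ≈ 1.63 H

For a thin toroid, L = μ₀μᵣN²A/(2πR).
L = (4π×10⁻⁷)(1720)(2030)²(2.570×10^-4) / (2π×0.223 m) = 1.634 H.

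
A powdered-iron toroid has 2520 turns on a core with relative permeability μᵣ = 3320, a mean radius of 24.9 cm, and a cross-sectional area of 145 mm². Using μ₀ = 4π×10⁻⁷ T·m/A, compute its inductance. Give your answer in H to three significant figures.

For a thin toroid, L = μ₀μᵣN²A/(2πR).
L = (4π×10⁻⁷)(3320)(2520)²(1.450×10^-4) / (2π×0.249 m) = 2.455 H.

L ≈ 2.46 H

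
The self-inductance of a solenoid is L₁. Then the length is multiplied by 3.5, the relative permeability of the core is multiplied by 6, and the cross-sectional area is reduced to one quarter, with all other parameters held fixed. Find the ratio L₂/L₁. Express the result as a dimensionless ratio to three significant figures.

For a solenoid, L ∝ μᵣN²A/ℓ.
L₂/L₁ = (3.5)^-1 × (6) × (0.25) = 0.429.

L₂/L₁ = 0.429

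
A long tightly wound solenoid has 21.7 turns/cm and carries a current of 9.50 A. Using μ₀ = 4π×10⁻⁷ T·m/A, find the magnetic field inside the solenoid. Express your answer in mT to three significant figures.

Inside a long solenoid, B = μ₀nI.
B = (4π×10⁻⁷)(2.170×10^3 m⁻¹)(9.50 A) = 2.591×10^-2 T.

B ≈ 25.9 mT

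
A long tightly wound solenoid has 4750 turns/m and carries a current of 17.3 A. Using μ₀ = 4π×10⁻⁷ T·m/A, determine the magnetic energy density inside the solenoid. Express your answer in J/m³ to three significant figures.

u ≈ 4240 J/m³

B = μ₀nI = (4π×10⁻⁷)(4.750×10^3)(17.3) = 0.1033 T.
u = B²/(2μ₀) = (0.1033)²/(2×4π×10⁻⁷) = 4.243×10^3 J/m³.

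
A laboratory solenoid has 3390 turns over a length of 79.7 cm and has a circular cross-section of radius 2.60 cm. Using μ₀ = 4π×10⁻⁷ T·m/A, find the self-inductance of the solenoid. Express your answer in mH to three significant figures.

A = πr² = π(2.600×10^-2 m)² = 2.124×10^-3 m².
For a long solenoid, L = μ₀N²A/ℓ.
L = (4π×10⁻⁷)(3390)²(2.124×10^-3)/(0.797 m) = 3.848×10^-2 H.

L ≈ 38.5 mH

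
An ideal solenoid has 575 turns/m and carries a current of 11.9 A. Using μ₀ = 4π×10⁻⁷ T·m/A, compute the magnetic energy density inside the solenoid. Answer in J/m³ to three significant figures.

u ≈ 29.4 J/m³

B = μ₀nI = (4π×10⁻⁷)(575)(11.9) = 8.599×10^-3 T.
u = B²/(2μ₀) = (8.599×10^-3)²/(2×4π×10⁻⁷) = 29.42 J/m³.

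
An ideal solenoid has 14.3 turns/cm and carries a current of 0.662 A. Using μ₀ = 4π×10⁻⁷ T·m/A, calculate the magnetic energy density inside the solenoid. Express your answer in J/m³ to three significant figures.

B = μ₀nI = (4π×10⁻⁷)(1.430×10^3)(0.662) = 1.190×10^-3 T.
u = B²/(2μ₀) = (1.190×10^-3)²/(2×4π×10⁻⁷) = 0.5631 J/m³.

u ≈ 0.563 J/m³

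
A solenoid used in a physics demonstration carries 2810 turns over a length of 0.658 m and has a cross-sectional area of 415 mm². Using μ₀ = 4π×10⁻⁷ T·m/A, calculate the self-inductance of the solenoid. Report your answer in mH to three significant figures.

A = 415 mm² = 4.150×10^-4 m².
For a long solenoid, L = μ₀N²A/ℓ.
L = (4π×10⁻⁷)(2810)²(4.150×10^-4)/(0.658 m) = 6.258×10^-3 H.

L ≈ 6.26 mH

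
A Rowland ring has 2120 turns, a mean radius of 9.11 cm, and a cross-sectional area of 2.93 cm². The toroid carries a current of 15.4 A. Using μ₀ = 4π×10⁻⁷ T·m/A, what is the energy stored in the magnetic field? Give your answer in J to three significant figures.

L = μ₀N²A/(2πR) = (4π×10⁻⁷)(2120)²(2.930×10^-4)/(2π×9.110×10^-2) = 2.891×10^-3 H.
U = ½LI² = ½(2.891×10^-3)(15.4)² = 0.3428 J.

U ≈ 0.343 J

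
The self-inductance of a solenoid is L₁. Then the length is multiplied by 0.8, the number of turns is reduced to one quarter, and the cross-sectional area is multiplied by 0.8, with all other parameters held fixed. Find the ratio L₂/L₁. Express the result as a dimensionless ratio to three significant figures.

For a solenoid, L ∝ μᵣN²A/ℓ.
L₂/L₁ = (0.8)^-1 × (0.25)^2 × (0.8) = 0.0625.

L₂/L₁ = 0.0625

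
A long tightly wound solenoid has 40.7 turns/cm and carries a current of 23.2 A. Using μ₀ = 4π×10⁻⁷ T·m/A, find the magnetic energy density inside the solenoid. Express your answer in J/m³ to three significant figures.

B = μ₀nI = (4π×10⁻⁷)(4.070×10^3)(23.2) = 0.1187 T.
u = B²/(2μ₀) = (0.1187)²/(2×4π×10⁻⁷) = 5.602×10^3 J/m³.

u ≈ 5600 J/m³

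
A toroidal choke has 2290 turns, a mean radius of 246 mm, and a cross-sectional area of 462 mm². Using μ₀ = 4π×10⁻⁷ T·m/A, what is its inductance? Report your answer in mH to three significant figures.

L ≈ 1.97 mH

For a thin toroid, L = μ₀N²A/(2πR).
L = (4π×10⁻⁷)(2290)²(4.620×10^-4) / (2π×0.246 m) = 1.970×10^-3 H.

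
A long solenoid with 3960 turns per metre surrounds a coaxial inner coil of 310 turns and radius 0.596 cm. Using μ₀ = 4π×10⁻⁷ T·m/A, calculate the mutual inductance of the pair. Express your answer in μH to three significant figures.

M ≈ 172 μH

The outer solenoid produces a uniform field B₁ = μ₀n₁I₁ across the inner coil,
so the flux linkage is N₂Φ = N₂B₁A₂ = μ₀n₁N₂A₂·I₁, giving M = μ₀n₁N₂A₂.
A₂ = πr² = π(5.960×10^-3 m)² = 1.116×10^-4 m².
M = (4π×10⁻⁷)(3960)(310)(1.116×10^-4) = 1.722×10^-4 H.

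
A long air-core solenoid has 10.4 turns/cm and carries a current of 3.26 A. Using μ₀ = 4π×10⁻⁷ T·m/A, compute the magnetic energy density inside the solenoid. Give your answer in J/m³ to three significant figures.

u ≈ 7.22 J/m³

B = μ₀nI = (4π×10⁻⁷)(1.040×10^3)(3.26) = 4.261×10^-3 T.
u = B²/(2μ₀) = (4.261×10^-3)²/(2×4π×10⁻⁷) = 7.222 J/m³.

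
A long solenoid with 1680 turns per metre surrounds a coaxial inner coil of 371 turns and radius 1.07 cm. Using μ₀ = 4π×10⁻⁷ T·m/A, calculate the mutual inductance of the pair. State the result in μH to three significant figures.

M ≈ 282 μH

The outer solenoid produces a uniform field B₁ = μ₀n₁I₁ across the inner coil,
so the flux linkage is N₂Φ = N₂B₁A₂ = μ₀n₁N₂A₂·I₁, giving M = μ₀n₁N₂A₂.
A₂ = πr² = π(1.070×10^-2 m)² = 3.597×10^-4 m².
M = (4π×10⁻⁷)(1680)(371)(3.597×10^-4) = 2.817×10^-4 H.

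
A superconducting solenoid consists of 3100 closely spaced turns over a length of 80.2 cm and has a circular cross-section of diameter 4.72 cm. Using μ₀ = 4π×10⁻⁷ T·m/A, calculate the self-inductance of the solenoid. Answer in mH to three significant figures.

A = π(d/2)² = π(2.360×10^-2 m)² = 1.750×10^-3 m².
For a long solenoid, L = μ₀N²A/ℓ.
L = (4π×10⁻⁷)(3100)²(1.750×10^-3)/(0.802 m) = 2.6347×10^-2 H.

L ≈ 26.3 mH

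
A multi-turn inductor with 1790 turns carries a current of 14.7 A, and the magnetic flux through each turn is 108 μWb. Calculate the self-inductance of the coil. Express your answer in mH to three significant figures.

Self-inductance is defined by L = NΦ_B/I (flux linkage over current).
L = (1790)(1.080×10^-4 Wb)/(14.7 A) = 1.315×10^-2 H.

L ≈ 13.2 mH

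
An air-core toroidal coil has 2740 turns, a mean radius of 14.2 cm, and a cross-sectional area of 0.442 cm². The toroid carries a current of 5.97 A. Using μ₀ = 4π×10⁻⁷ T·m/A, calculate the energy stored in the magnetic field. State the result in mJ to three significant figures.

L = μ₀N²A/(2πR) = (4π×10⁻⁷)(2740)²(4.420×10^-5)/(2π×0.142) = 4.674×10^-4 H.
U = ½LI² = ½(4.674×10^-4)(5.97)² = 8.329×10^-3 J.

U ≈ 8.33 mJ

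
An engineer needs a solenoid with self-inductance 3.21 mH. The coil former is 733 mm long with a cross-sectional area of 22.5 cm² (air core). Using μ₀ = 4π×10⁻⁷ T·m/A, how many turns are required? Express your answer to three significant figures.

N ≈ 912 turns

A = 22.5 cm² = 2.250×10^-3 m².
From L = μ₀N²A/ℓ, N = √(Lℓ / (μ₀A)).
N = √[(3.210×10^-3)(0.733) / ((4π×10⁻⁷)×2.250×10^-3)] = √(8.322×10^5) ≈ 912.2.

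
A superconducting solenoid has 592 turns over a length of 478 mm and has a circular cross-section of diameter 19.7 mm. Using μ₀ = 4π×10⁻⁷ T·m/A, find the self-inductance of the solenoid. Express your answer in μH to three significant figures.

L ≈ 281 μH

A = π(d/2)² = π(9.850×10^-3 m)² = 3.048×10^-4 m².
For a long solenoid, L = μ₀N²A/ℓ.
L = (4π×10⁻⁷)(592)²(3.048×10^-4)/(0.478 m) = 2.808×10^-4 H.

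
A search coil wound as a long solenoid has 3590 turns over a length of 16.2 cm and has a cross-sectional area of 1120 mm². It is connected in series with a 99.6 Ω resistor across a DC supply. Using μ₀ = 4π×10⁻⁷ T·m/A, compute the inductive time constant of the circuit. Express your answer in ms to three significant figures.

τ ≈ 1.12 ms

A = 1120 mm² = 1.120×10^-3 m².
L = μ₀N²A/ℓ = (4π×10⁻⁷)(3590)²(1.120×10^-3)/(0.162) = 0.112 H.
τ = L/R = (0.112)/(99.6) = 1.124×10^-3 s.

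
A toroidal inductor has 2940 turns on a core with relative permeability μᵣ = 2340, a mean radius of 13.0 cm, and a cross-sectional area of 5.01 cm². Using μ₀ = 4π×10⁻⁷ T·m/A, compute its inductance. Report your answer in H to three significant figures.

For a thin toroid, L = μ₀μᵣN²A/(2πR).
L = (4π×10⁻⁷)(2340)(2940)²(5.010×10^-4) / (2π×0.13 m) = 15.59 H.

L ≈ 15.6 H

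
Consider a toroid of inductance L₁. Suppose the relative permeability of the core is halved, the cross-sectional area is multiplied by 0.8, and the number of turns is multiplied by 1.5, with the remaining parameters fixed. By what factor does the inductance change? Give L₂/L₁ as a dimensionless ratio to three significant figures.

L₂/L₁ = 0.900

For a toroid, L ∝ μᵣN²A/R.
L₂/L₁ = (0.5) × (0.8) × (1.5)^2 = 0.900.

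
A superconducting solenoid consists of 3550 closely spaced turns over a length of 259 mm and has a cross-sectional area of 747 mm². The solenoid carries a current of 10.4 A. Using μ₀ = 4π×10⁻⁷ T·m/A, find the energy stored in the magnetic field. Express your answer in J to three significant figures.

U ≈ 2.47 J

A = 747 mm² = 7.470×10^-4 m².
L = μ₀N²A/ℓ = (4π×10⁻⁷)(3550)²(7.470×10^-4)/(0.259) = 4.568×10^-2 H.
U = ½LI² = ½(4.568×10^-2)(10.4)² = 2.47 J.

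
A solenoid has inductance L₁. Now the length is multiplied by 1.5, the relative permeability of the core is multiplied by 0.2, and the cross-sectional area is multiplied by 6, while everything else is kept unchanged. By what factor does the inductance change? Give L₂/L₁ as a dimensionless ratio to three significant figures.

For a solenoid, L ∝ μᵣN²A/ℓ.
L₂/L₁ = (1.5)^-1 × (0.2) × (6) = 0.800.

L₂/L₁ = 0.800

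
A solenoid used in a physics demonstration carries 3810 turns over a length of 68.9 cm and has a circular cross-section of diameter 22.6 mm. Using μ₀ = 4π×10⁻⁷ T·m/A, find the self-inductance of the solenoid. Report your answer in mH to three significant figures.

A = π(d/2)² = π(1.130×10^-2 m)² = 4.011×10^-4 m².
For a long solenoid, L = μ₀N²A/ℓ.
L = (4π×10⁻⁷)(3810)²(4.011×10^-4)/(0.689 m) = 1.062×10^-2 H.

L ≈ 10.6 mH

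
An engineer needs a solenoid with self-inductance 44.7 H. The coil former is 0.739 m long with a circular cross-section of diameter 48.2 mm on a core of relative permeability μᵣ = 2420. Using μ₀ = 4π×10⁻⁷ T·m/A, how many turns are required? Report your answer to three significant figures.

A = π(d/2)² = π(2.410×10^-2 m)² = 1.8247×10^-3 m².
From L = μ₀μᵣN²A/ℓ, N = √(Lℓ / (μ₀μᵣA)).
N = √[(44.7)(0.739) / ((4π×10⁻⁷)(2420)×1.8247×10^-3)] = √(5.953×10^6) ≈ 2439.9.

N ≈ 2440 turns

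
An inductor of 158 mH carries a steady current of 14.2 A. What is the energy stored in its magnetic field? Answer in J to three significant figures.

Stored magnetic energy: U = ½LI².
U = ½(0.158 H)(14.2 A)² = 15.93 J.

U ≈ 15.9 J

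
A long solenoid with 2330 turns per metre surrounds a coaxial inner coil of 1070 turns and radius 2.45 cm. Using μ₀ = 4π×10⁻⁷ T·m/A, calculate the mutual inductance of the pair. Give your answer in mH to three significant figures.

M ≈ 5.91 mH

The outer solenoid produces a uniform field B₁ = μ₀n₁I₁ across the inner coil,
so the flux linkage is N₂Φ = N₂B₁A₂ = μ₀n₁N₂A₂·I₁, giving M = μ₀n₁N₂A₂.
A₂ = πr² = π(2.450×10^-2 m)² = 1.886×10^-3 m².
M = (4π×10⁻⁷)(2330)(1070)(1.886×10^-3) = 5.908×10^-3 H.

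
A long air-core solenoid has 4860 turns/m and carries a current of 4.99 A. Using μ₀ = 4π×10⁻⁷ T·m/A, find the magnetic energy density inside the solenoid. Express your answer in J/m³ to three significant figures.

u ≈ 370 J/m³

B = μ₀nI = (4π×10⁻⁷)(4.860×10^3)(4.99) = 3.048×10^-2 T.
u = B²/(2μ₀) = (3.048×10^-2)²/(2×4π×10⁻⁷) = 369.5 J/m³.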